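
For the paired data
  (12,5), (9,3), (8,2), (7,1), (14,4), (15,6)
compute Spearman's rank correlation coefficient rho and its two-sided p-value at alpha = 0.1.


Step 1: Rank x and y separately (midranks; no ties here).
rank(x): 12->4, 9->3, 8->2, 7->1, 14->5, 15->6
rank(y): 5->5, 3->3, 2->2, 1->1, 4->4, 6->6
Step 2: d_i = R_x(i) - R_y(i); compute d_i^2.
  (4-5)^2=1, (3-3)^2=0, (2-2)^2=0, (1-1)^2=0, (5-4)^2=1, (6-6)^2=0
sum(d^2) = 2.
Step 3: rho = 1 - 6*2 / (6*(6^2 - 1)) = 1 - 12/210 = 0.942857.
Step 4: Under H0, t = rho * sqrt((n-2)/(1-rho^2)) = 5.6595 ~ t(4).
Step 5: Two-sided p-value from the t-distribution with 4 df = 0.004805.
Step 6: alpha = 0.1. reject H0.

rho = 0.9429, p = 0.004805, reject H0 at alpha = 0.1.


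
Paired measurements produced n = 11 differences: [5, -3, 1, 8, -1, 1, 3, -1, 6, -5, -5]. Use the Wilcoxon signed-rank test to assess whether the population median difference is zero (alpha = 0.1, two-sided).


Step 1: Drop any zero differences (none here) and take |d_i|.
|d| = [5, 3, 1, 8, 1, 1, 3, 1, 6, 5, 5]
Step 2: Midrank |d_i| (ties get averaged ranks).
ranks: |5|->8, |3|->5.5, |1|->2.5, |8|->11, |1|->2.5, |1|->2.5, |3|->5.5, |1|->2.5, |6|->10, |5|->8, |5|->8
Step 3: Attach original signs; sum ranks with positive sign and with negative sign.
W+ = 8 + 2.5 + 11 + 2.5 + 5.5 + 10 = 39.5
W- = 5.5 + 2.5 + 2.5 + 8 + 8 = 26.5
(Check: W+ + W- = 66 should equal n(n+1)/2 = 66.)
Step 4: Test statistic W = min(W+, W-) = 26.5.
Step 5: Ties in |d|, so use the tie-corrected normal approximation.
        E[W] = n(n+1)/4 = 11*12/4 = 33.
        Tie groups: |d|=1 (t=4), |d|=3 (t=2), |d|=5 (t=3); sum(t^3 - t) = 90.
        Var[W] = n(n+1)(2n+1)/24 - sum(t^3-t)/48 = 3036/24 - 90/48 = 124.625.
        z = (W - E[W]) / sqrt(Var[W]) = (26.5 - 33) / 11.1636 = -0.5823.
        Two-sided p = 2*Phi(z) = 0.560397.
Step 6: alpha = 0.1. fail to reject H0.

W+ = 39.5, W- = 26.5, W = min = 26.5, p = 0.560397, fail to reject H0.


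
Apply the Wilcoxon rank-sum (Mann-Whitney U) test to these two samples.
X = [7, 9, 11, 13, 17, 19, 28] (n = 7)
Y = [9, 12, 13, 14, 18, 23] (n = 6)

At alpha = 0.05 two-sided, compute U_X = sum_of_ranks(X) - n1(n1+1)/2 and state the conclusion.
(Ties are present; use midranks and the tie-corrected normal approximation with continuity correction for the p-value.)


Step 1: Combine and sort all 13 observations; assign midranks.
sorted (value, group): (7,X), (9,X), (9,Y), (11,X), (12,Y), (13,X), (13,Y), (14,Y), (17,X), (18,Y), (19,X), (23,Y), (28,X)
ranks: 7->1, 9->2.5, 9->2.5, 11->4, 12->5, 13->6.5, 13->6.5, 14->8, 17->9, 18->10, 19->11, 23->12, 28->13
Step 2: Rank sum for X: R1 = 1 + 2.5 + 4 + 6.5 + 9 + 11 + 13 = 47.
Step 3: U_X = R1 - n1(n1+1)/2 = 47 - 7*8/2 = 47 - 28 = 19.
       U_Y = n1*n2 - U_X = 42 - 19 = 23.
Step 4: Ties are present, so use the tie-corrected normal approximation (with continuity correction) for the p-value.
Step 5: p-value = 0.829863; compare to alpha = 0.05. fail to reject H0.

U_X = 19, p = 0.829863, fail to reject H0 at alpha = 0.05.


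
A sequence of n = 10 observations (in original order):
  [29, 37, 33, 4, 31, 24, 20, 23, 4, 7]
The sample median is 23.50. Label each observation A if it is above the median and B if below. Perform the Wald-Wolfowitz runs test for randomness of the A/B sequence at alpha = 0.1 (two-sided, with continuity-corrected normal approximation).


Step 1: Compute median = 23.50; label A = above, B = below.
Labels in order: AAABAABBBB  (n_A = 5, n_B = 5)
Step 2: Count runs R = 4.
Step 3: Under H0 (random ordering), E[R] = 2*n_A*n_B/(n_A+n_B) + 1 = 2*5*5/10 + 1 = 6.0000.
        Var[R] = 2*n_A*n_B*(2*n_A*n_B - n_A - n_B) / ((n_A+n_B)^2 * (n_A+n_B-1)) = 2000/900 = 2.2222.
        SD[R] = 1.4907.
Step 4: Continuity-corrected z = (R + 0.5 - E[R]) / SD[R] = (4 + 0.5 - 6.0000) / 1.4907 = -1.0062.
Step 5: Two-sided p-value via normal approximation = 2*(1 - Phi(|z|)) = 0.314305.
Step 6: alpha = 0.1. fail to reject H0.

R = 4, z = -1.0062, p = 0.314305, fail to reject H0.


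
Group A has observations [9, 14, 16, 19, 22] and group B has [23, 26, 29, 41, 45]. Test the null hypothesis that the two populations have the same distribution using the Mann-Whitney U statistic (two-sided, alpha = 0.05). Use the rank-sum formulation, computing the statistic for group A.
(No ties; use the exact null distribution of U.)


Step 1: Combine and sort all 10 observations; assign midranks.
sorted (value, group): (9,X), (14,X), (16,X), (19,X), (22,X), (23,Y), (26,Y), (29,Y), (41,Y), (45,Y)
ranks: 9->1, 14->2, 16->3, 19->4, 22->5, 23->6, 26->7, 29->8, 41->9, 45->10
Step 2: Rank sum for X: R1 = 1 + 2 + 3 + 4 + 5 = 15.
Step 3: U_X = R1 - n1(n1+1)/2 = 15 - 5*6/2 = 15 - 15 = 0.
       U_Y = n1*n2 - U_X = 25 - 0 = 25.
Step 4: No ties, so the exact null distribution of U (based on enumerating the C(10,5) = 252 equally likely rank assignments) gives the two-sided p-value.
Step 5: p-value = 0.007937; compare to alpha = 0.05. reject H0.

U_X = 0, p = 0.007937, reject H0 at alpha = 0.05.


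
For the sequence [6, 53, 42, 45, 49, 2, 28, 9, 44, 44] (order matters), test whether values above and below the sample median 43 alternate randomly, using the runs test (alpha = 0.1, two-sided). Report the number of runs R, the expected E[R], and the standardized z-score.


Step 1: Compute median = 43; label A = above, B = below.
Labels in order: BABAABBBAA  (n_A = 5, n_B = 5)
Step 2: Count runs R = 6.
Step 3: Under H0 (random ordering), E[R] = 2*n_A*n_B/(n_A+n_B) + 1 = 2*5*5/10 + 1 = 6.0000.
        Var[R] = 2*n_A*n_B*(2*n_A*n_B - n_A - n_B) / ((n_A+n_B)^2 * (n_A+n_B-1)) = 2000/900 = 2.2222.
        SD[R] = 1.4907.
Step 4: R = E[R], so z = 0 with no continuity correction.
Step 5: Two-sided p-value via normal approximation = 2*(1 - Phi(|z|)) = 1.000000.
Step 6: alpha = 0.1. fail to reject H0.

R = 6, z = 0.0000, p = 1.000000, fail to reject H0.


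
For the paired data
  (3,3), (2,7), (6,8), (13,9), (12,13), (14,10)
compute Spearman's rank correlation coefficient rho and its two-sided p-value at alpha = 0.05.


Step 1: Rank x and y separately (midranks; no ties here).
rank(x): 3->2, 2->1, 6->3, 13->5, 12->4, 14->6
rank(y): 3->1, 7->2, 8->3, 9->4, 13->6, 10->5
Step 2: d_i = R_x(i) - R_y(i); compute d_i^2.
  (2-1)^2=1, (1-2)^2=1, (3-3)^2=0, (5-4)^2=1, (4-6)^2=4, (6-5)^2=1
sum(d^2) = 8.
Step 3: rho = 1 - 6*8 / (6*(6^2 - 1)) = 1 - 48/210 = 0.771429.
Step 4: Under H0, t = rho * sqrt((n-2)/(1-rho^2)) = 2.4247 ~ t(4).
Step 5: Two-sided p-value from the t-distribution with 4 df = 0.072397.
Step 6: alpha = 0.05. fail to reject H0.

rho = 0.7714, p = 0.072397, fail to reject H0 at alpha = 0.05.


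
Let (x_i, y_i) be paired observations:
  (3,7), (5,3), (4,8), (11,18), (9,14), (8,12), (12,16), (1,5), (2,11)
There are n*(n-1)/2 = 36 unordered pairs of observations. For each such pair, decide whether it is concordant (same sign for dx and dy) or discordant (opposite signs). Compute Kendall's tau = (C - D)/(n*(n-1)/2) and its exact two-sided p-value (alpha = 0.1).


Step 1: Enumerate the 36 unordered pairs (i,j) with i<j and classify each by sign(x_j-x_i) * sign(y_j-y_i).
  (1,2):dx=+2,dy=-4->D; (1,3):dx=+1,dy=+1->C; (1,4):dx=+8,dy=+11->C; (1,5):dx=+6,dy=+7->C
  (1,6):dx=+5,dy=+5->C; (1,7):dx=+9,dy=+9->C; (1,8):dx=-2,dy=-2->C; (1,9):dx=-1,dy=+4->D
  (2,3):dx=-1,dy=+5->D; (2,4):dx=+6,dy=+15->C; (2,5):dx=+4,dy=+11->C; (2,6):dx=+3,dy=+9->C
  (2,7):dx=+7,dy=+13->C; (2,8):dx=-4,dy=+2->D; (2,9):dx=-3,dy=+8->D; (3,4):dx=+7,dy=+10->C
  (3,5):dx=+5,dy=+6->C; (3,6):dx=+4,dy=+4->C; (3,7):dx=+8,dy=+8->C; (3,8):dx=-3,dy=-3->C
  (3,9):dx=-2,dy=+3->D; (4,5):dx=-2,dy=-4->C; (4,6):dx=-3,dy=-6->C; (4,7):dx=+1,dy=-2->D
  (4,8):dx=-10,dy=-13->C; (4,9):dx=-9,dy=-7->C; (5,6):dx=-1,dy=-2->C; (5,7):dx=+3,dy=+2->C
  (5,8):dx=-8,dy=-9->C; (5,9):dx=-7,dy=-3->C; (6,7):dx=+4,dy=+4->C; (6,8):dx=-7,dy=-7->C
  (6,9):dx=-6,dy=-1->C; (7,8):dx=-11,dy=-11->C; (7,9):dx=-10,dy=-5->C; (8,9):dx=+1,dy=+6->C
Step 2: C = 29, D = 7, total pairs = 36.
Step 3: tau = (C - D)/(n(n-1)/2) = (29 - 7)/36 = 0.611111.
Step 4: Exact two-sided p-value (enumerate n! = 362880 permutations of y under H0): p = 0.024741.
Step 5: alpha = 0.1. reject H0.

tau_b = 0.6111 (C=29, D=7), p = 0.024741, reject H0.


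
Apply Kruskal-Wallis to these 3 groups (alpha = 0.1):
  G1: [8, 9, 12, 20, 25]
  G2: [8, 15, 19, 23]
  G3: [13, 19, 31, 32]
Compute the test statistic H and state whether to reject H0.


Step 1: Combine all N = 13 observations and assign midranks.
sorted (value, group, rank): (8,G1,1.5), (8,G2,1.5), (9,G1,3), (12,G1,4), (13,G3,5), (15,G2,6), (19,G2,7.5), (19,G3,7.5), (20,G1,9), (23,G2,10), (25,G1,11), (31,G3,12), (32,G3,13)
Step 2: Sum ranks within each group.
R_1 = 28.5 (n_1 = 5)
R_2 = 25 (n_2 = 4)
R_3 = 37.5 (n_3 = 4)
Step 3: H = 12/(N(N+1)) * sum(R_i^2/n_i) - 3(N+1)
     = 12/(13*14) * (28.5^2/5 + 25^2/4 + 37.5^2/4) - 3*14
     = 0.065934 * 670.263 - 42
     = 2.193132.
Step 4: Ties present; correction factor C = 1 - 12/(13^3 - 13) = 0.994505. Corrected H = 2.193132 / 0.994505 = 2.205249.
Step 5: Under H0, H ~ chi^2(2); p-value = 0.331999.
Step 6: alpha = 0.1. fail to reject H0.

H = 2.2052, df = 2, p = 0.331999, fail to reject H0.


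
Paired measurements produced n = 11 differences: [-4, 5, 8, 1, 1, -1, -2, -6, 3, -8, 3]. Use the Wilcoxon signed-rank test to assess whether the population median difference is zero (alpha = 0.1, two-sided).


Step 1: Drop any zero differences (none here) and take |d_i|.
|d| = [4, 5, 8, 1, 1, 1, 2, 6, 3, 8, 3]
Step 2: Midrank |d_i| (ties get averaged ranks).
ranks: |4|->7, |5|->8, |8|->10.5, |1|->2, |1|->2, |1|->2, |2|->4, |6|->9, |3|->5.5, |8|->10.5, |3|->5.5
Step 3: Attach original signs; sum ranks with positive sign and with negative sign.
W+ = 8 + 10.5 + 2 + 2 + 5.5 + 5.5 = 33.5
W- = 7 + 2 + 4 + 9 + 10.5 = 32.5
(Check: W+ + W- = 66 should equal n(n+1)/2 = 66.)
Step 4: Test statistic W = min(W+, W-) = 32.5.
Step 5: Ties in |d|, so use the tie-corrected normal approximation.
        E[W] = n(n+1)/4 = 11*12/4 = 33.
        Tie groups: |d|=1 (t=3), |d|=3 (t=2), |d|=8 (t=2); sum(t^3 - t) = 36.
        Var[W] = n(n+1)(2n+1)/24 - sum(t^3-t)/48 = 3036/24 - 36/48 = 125.75.
        z = (W - E[W]) / sqrt(Var[W]) = (32.5 - 33) / 11.2138 = -0.0446.
        Two-sided p = 2*Phi(z) = 0.964436.
Step 6: alpha = 0.1. fail to reject H0.

W+ = 33.5, W- = 32.5, W = min = 32.5, p = 0.964436, fail to reject H0.


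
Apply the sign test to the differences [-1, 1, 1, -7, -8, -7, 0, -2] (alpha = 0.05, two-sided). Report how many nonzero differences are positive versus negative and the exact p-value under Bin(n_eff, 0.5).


Step 1: Discard zero differences. Original n = 8; n_eff = number of nonzero differences = 7.
Nonzero differences (with sign): -1, +1, +1, -7, -8, -7, -2
Step 2: Count signs: positive = 2, negative = 5.
Step 3: Under H0: P(positive) = 0.5, so the number of positives S ~ Bin(7, 0.5).
Step 4: Two-sided exact p-value = sum of Bin(7,0.5) probabilities at or below the observed probability = 0.453125.
Step 5: alpha = 0.05. fail to reject H0.

n_eff = 7, pos = 2, neg = 5, p = 0.453125, fail to reject H0.


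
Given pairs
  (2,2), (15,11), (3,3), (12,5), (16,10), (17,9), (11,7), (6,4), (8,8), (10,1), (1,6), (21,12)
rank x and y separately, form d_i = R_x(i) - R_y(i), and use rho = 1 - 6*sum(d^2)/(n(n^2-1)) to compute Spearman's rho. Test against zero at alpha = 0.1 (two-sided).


Step 1: Rank x and y separately (midranks; no ties here).
rank(x): 2->2, 15->9, 3->3, 12->8, 16->10, 17->11, 11->7, 6->4, 8->5, 10->6, 1->1, 21->12
rank(y): 2->2, 11->11, 3->3, 5->5, 10->10, 9->9, 7->7, 4->4, 8->8, 1->1, 6->6, 12->12
Step 2: d_i = R_x(i) - R_y(i); compute d_i^2.
  (2-2)^2=0, (9-11)^2=4, (3-3)^2=0, (8-5)^2=9, (10-10)^2=0, (11-9)^2=4, (7-7)^2=0, (4-4)^2=0, (5-8)^2=9, (6-1)^2=25, (1-6)^2=25, (12-12)^2=0
sum(d^2) = 76.
Step 3: rho = 1 - 6*76 / (12*(12^2 - 1)) = 1 - 456/1716 = 0.734266.
Step 4: Under H0, t = rho * sqrt((n-2)/(1-rho^2)) = 3.4204 ~ t(10).
Step 5: Two-sided p-value from the t-distribution with 10 df = 0.006543.
Step 6: alpha = 0.1. reject H0.

rho = 0.7343, p = 0.006543, reject H0 at alpha = 0.1.


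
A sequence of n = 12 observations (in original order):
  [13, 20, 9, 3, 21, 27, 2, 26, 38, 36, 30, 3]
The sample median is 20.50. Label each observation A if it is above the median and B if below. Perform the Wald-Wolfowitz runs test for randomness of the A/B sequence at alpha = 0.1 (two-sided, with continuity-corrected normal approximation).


Step 1: Compute median = 20.50; label A = above, B = below.
Labels in order: BBBBAABAAAAB  (n_A = 6, n_B = 6)
Step 2: Count runs R = 5.
Step 3: Under H0 (random ordering), E[R] = 2*n_A*n_B/(n_A+n_B) + 1 = 2*6*6/12 + 1 = 7.0000.
        Var[R] = 2*n_A*n_B*(2*n_A*n_B - n_A - n_B) / ((n_A+n_B)^2 * (n_A+n_B-1)) = 4320/1584 = 2.7273.
        SD[R] = 1.6514.
Step 4: Continuity-corrected z = (R + 0.5 - E[R]) / SD[R] = (5 + 0.5 - 7.0000) / 1.6514 = -0.9083.
Step 5: Two-sided p-value via normal approximation = 2*(1 - Phi(|z|)) = 0.363722.
Step 6: alpha = 0.1. fail to reject H0.

R = 5, z = -0.9083, p = 0.363722, fail to reject H0.


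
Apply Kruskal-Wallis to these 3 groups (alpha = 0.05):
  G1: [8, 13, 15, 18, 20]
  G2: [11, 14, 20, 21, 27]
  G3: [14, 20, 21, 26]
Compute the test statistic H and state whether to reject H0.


Step 1: Combine all N = 14 observations and assign midranks.
sorted (value, group, rank): (8,G1,1), (11,G2,2), (13,G1,3), (14,G2,4.5), (14,G3,4.5), (15,G1,6), (18,G1,7), (20,G1,9), (20,G2,9), (20,G3,9), (21,G2,11.5), (21,G3,11.5), (26,G3,13), (27,G2,14)
Step 2: Sum ranks within each group.
R_1 = 26 (n_1 = 5)
R_2 = 41 (n_2 = 5)
R_3 = 38 (n_3 = 4)
Step 3: H = 12/(N(N+1)) * sum(R_i^2/n_i) - 3(N+1)
     = 12/(14*15) * (26^2/5 + 41^2/5 + 38^2/4) - 3*15
     = 0.057143 * 832.4 - 45
     = 2.565714.
Step 4: Ties present; correction factor C = 1 - 36/(14^3 - 14) = 0.986813. Corrected H = 2.565714 / 0.986813 = 2.600000.
Step 5: Under H0, H ~ chi^2(2); p-value = 0.272532.
Step 6: alpha = 0.05. fail to reject H0.

H = 2.6000, df = 2, p = 0.272532, fail to reject H0.


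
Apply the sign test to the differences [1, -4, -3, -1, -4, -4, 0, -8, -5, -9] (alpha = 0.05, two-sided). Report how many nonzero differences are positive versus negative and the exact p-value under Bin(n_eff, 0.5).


Step 1: Discard zero differences. Original n = 10; n_eff = number of nonzero differences = 9.
Nonzero differences (with sign): +1, -4, -3, -1, -4, -4, -8, -5, -9
Step 2: Count signs: positive = 1, negative = 8.
Step 3: Under H0: P(positive) = 0.5, so the number of positives S ~ Bin(9, 0.5).
Step 4: Two-sided exact p-value = sum of Bin(9,0.5) probabilities at or below the observed probability = 0.039062.
Step 5: alpha = 0.05. reject H0.

n_eff = 9, pos = 1, neg = 8, p = 0.039062, reject H0.


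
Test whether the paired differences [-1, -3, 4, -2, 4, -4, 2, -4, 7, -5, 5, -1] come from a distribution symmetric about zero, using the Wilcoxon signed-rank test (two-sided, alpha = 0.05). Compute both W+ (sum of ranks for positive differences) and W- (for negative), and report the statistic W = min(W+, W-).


Step 1: Drop any zero differences (none here) and take |d_i|.
|d| = [1, 3, 4, 2, 4, 4, 2, 4, 7, 5, 5, 1]
Step 2: Midrank |d_i| (ties get averaged ranks).
ranks: |1|->1.5, |3|->5, |4|->7.5, |2|->3.5, |4|->7.5, |4|->7.5, |2|->3.5, |4|->7.5, |7|->12, |5|->10.5, |5|->10.5, |1|->1.5
Step 3: Attach original signs; sum ranks with positive sign and with negative sign.
W+ = 7.5 + 7.5 + 3.5 + 12 + 10.5 = 41
W- = 1.5 + 5 + 3.5 + 7.5 + 7.5 + 10.5 + 1.5 = 37
(Check: W+ + W- = 78 should equal n(n+1)/2 = 78.)
Step 4: Test statistic W = min(W+, W-) = 37.
Step 5: Ties in |d|, so use the tie-corrected normal approximation.
        E[W] = n(n+1)/4 = 12*13/4 = 39.
        Tie groups: |d|=1 (t=2), |d|=2 (t=2), |d|=4 (t=4), |d|=5 (t=2); sum(t^3 - t) = 78.
        Var[W] = n(n+1)(2n+1)/24 - sum(t^3-t)/48 = 3900/24 - 78/48 = 160.875.
        z = (W - E[W]) / sqrt(Var[W]) = (37 - 39) / 12.6837 = -0.1577.
        Two-sided p = 2*Phi(z) = 0.874706.
Step 6: alpha = 0.05. fail to reject H0.

W+ = 41, W- = 37, W = min = 37, p = 0.874706, fail to reject H0.


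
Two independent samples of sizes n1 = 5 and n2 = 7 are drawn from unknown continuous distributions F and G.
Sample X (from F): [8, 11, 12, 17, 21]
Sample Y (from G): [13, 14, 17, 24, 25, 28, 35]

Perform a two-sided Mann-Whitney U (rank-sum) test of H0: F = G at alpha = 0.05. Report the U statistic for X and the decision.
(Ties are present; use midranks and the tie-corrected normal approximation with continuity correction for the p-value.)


Step 1: Combine and sort all 12 observations; assign midranks.
sorted (value, group): (8,X), (11,X), (12,X), (13,Y), (14,Y), (17,X), (17,Y), (21,X), (24,Y), (25,Y), (28,Y), (35,Y)
ranks: 8->1, 11->2, 12->3, 13->4, 14->5, 17->6.5, 17->6.5, 21->8, 24->9, 25->10, 28->11, 35->12
Step 2: Rank sum for X: R1 = 1 + 2 + 3 + 6.5 + 8 = 20.5.
Step 3: U_X = R1 - n1(n1+1)/2 = 20.5 - 5*6/2 = 20.5 - 15 = 5.5.
       U_Y = n1*n2 - U_X = 35 - 5.5 = 29.5.
Step 4: Ties are present, so use the tie-corrected normal approximation (with continuity correction) for the p-value.
Step 5: p-value = 0.061363; compare to alpha = 0.05. fail to reject H0.

U_X = 5.5, p = 0.061363, fail to reject H0 at alpha = 0.05.


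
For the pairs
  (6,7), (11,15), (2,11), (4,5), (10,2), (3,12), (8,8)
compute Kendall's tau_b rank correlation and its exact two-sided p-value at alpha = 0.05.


Step 1: Enumerate the 21 unordered pairs (i,j) with i<j and classify each by sign(x_j-x_i) * sign(y_j-y_i).
  (1,2):dx=+5,dy=+8->C; (1,3):dx=-4,dy=+4->D; (1,4):dx=-2,dy=-2->C; (1,5):dx=+4,dy=-5->D
  (1,6):dx=-3,dy=+5->D; (1,7):dx=+2,dy=+1->C; (2,3):dx=-9,dy=-4->C; (2,4):dx=-7,dy=-10->C
  (2,5):dx=-1,dy=-13->C; (2,6):dx=-8,dy=-3->C; (2,7):dx=-3,dy=-7->C; (3,4):dx=+2,dy=-6->D
  (3,5):dx=+8,dy=-9->D; (3,6):dx=+1,dy=+1->C; (3,7):dx=+6,dy=-3->D; (4,5):dx=+6,dy=-3->D
  (4,6):dx=-1,dy=+7->D; (4,7):dx=+4,dy=+3->C; (5,6):dx=-7,dy=+10->D; (5,7):dx=-2,dy=+6->D
  (6,7):dx=+5,dy=-4->D
Step 2: C = 10, D = 11, total pairs = 21.
Step 3: tau = (C - D)/(n(n-1)/2) = (10 - 11)/21 = -0.047619.
Step 4: Exact two-sided p-value (enumerate n! = 5040 permutations of y under H0): p = 1.000000.
Step 5: alpha = 0.05. fail to reject H0.

tau_b = -0.0476 (C=10, D=11), p = 1.000000, fail to reject H0.


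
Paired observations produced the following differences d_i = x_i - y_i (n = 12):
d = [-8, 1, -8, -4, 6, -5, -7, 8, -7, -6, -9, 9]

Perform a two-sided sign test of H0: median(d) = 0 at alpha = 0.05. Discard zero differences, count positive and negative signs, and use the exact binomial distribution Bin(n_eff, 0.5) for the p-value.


Step 1: Discard zero differences. Original n = 12; n_eff = number of nonzero differences = 12.
Nonzero differences (with sign): -8, +1, -8, -4, +6, -5, -7, +8, -7, -6, -9, +9
Step 2: Count signs: positive = 4, negative = 8.
Step 3: Under H0: P(positive) = 0.5, so the number of positives S ~ Bin(12, 0.5).
Step 4: Two-sided exact p-value = sum of Bin(12,0.5) probabilities at or below the observed probability = 0.387695.
Step 5: alpha = 0.05. fail to reject H0.

n_eff = 12, pos = 4, neg = 8, p = 0.387695, fail to reject H0.


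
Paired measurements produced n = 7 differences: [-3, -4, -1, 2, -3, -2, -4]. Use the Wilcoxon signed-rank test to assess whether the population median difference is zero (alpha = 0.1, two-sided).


Step 1: Drop any zero differences (none here) and take |d_i|.
|d| = [3, 4, 1, 2, 3, 2, 4]
Step 2: Midrank |d_i| (ties get averaged ranks).
ranks: |3|->4.5, |4|->6.5, |1|->1, |2|->2.5, |3|->4.5, |2|->2.5, |4|->6.5
Step 3: Attach original signs; sum ranks with positive sign and with negative sign.
W+ = 2.5 = 2.5
W- = 4.5 + 6.5 + 1 + 4.5 + 2.5 + 6.5 = 25.5
(Check: W+ + W- = 28 should equal n(n+1)/2 = 28.)
Step 4: Test statistic W = min(W+, W-) = 2.5.
Step 5: Ties in |d|, so use the tie-corrected normal approximation.
        E[W] = n(n+1)/4 = 7*8/4 = 14.
        Tie groups: |d|=2 (t=2), |d|=3 (t=2), |d|=4 (t=2); sum(t^3 - t) = 18.
        Var[W] = n(n+1)(2n+1)/24 - sum(t^3-t)/48 = 840/24 - 18/48 = 34.625.
        z = (W - E[W]) / sqrt(Var[W]) = (2.5 - 14) / 5.8843 = -1.9544.
        Two-sided p = 2*Phi(z) = 0.050660.
Step 6: alpha = 0.1. reject H0.

W+ = 2.5, W- = 25.5, W = min = 2.5, p = 0.050660, reject H0.


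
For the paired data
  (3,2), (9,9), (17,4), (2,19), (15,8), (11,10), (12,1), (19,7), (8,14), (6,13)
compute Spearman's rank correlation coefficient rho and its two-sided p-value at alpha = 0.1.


Step 1: Rank x and y separately (midranks; no ties here).
rank(x): 3->2, 9->5, 17->9, 2->1, 15->8, 11->6, 12->7, 19->10, 8->4, 6->3
rank(y): 2->2, 9->6, 4->3, 19->10, 8->5, 10->7, 1->1, 7->4, 14->9, 13->8
Step 2: d_i = R_x(i) - R_y(i); compute d_i^2.
  (2-2)^2=0, (5-6)^2=1, (9-3)^2=36, (1-10)^2=81, (8-5)^2=9, (6-7)^2=1, (7-1)^2=36, (10-4)^2=36, (4-9)^2=25, (3-8)^2=25
sum(d^2) = 250.
Step 3: rho = 1 - 6*250 / (10*(10^2 - 1)) = 1 - 1500/990 = -0.515152.
Step 4: Under H0, t = rho * sqrt((n-2)/(1-rho^2)) = -1.7000 ~ t(8).
Step 5: Two-sided p-value from the t-distribution with 8 df = 0.127553.
Step 6: alpha = 0.1. fail to reject H0.

rho = -0.5152, p = 0.127553, fail to reject H0 at alpha = 0.1.


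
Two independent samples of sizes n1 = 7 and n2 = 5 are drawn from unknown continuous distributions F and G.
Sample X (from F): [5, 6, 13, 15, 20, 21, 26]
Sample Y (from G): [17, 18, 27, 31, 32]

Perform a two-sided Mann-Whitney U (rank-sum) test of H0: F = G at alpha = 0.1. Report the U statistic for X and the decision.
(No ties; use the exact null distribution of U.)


Step 1: Combine and sort all 12 observations; assign midranks.
sorted (value, group): (5,X), (6,X), (13,X), (15,X), (17,Y), (18,Y), (20,X), (21,X), (26,X), (27,Y), (31,Y), (32,Y)
ranks: 5->1, 6->2, 13->3, 15->4, 17->5, 18->6, 20->7, 21->8, 26->9, 27->10, 31->11, 32->12
Step 2: Rank sum for X: R1 = 1 + 2 + 3 + 4 + 7 + 8 + 9 = 34.
Step 3: U_X = R1 - n1(n1+1)/2 = 34 - 7*8/2 = 34 - 28 = 6.
       U_Y = n1*n2 - U_X = 35 - 6 = 29.
Step 4: No ties, so the exact null distribution of U (based on enumerating the C(12,7) = 792 equally likely rank assignments) gives the two-sided p-value.
Step 5: p-value = 0.073232; compare to alpha = 0.1. reject H0.

U_X = 6, p = 0.073232, reject H0 at alpha = 0.1.


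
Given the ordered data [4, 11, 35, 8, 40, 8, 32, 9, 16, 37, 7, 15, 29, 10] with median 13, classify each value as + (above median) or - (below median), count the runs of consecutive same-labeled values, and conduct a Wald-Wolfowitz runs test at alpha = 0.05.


Step 1: Compute median = 13; label A = above, B = below.
Labels in order: BBABABABAABAAB  (n_A = 7, n_B = 7)
Step 2: Count runs R = 11.
Step 3: Under H0 (random ordering), E[R] = 2*n_A*n_B/(n_A+n_B) + 1 = 2*7*7/14 + 1 = 8.0000.
        Var[R] = 2*n_A*n_B*(2*n_A*n_B - n_A - n_B) / ((n_A+n_B)^2 * (n_A+n_B-1)) = 8232/2548 = 3.2308.
        SD[R] = 1.7974.
Step 4: Continuity-corrected z = (R - 0.5 - E[R]) / SD[R] = (11 - 0.5 - 8.0000) / 1.7974 = 1.3909.
Step 5: Two-sided p-value via normal approximation = 2*(1 - Phi(|z|)) = 0.164264.
Step 6: alpha = 0.05. fail to reject H0.

R = 11, z = 1.3909, p = 0.164264, fail to reject H0.


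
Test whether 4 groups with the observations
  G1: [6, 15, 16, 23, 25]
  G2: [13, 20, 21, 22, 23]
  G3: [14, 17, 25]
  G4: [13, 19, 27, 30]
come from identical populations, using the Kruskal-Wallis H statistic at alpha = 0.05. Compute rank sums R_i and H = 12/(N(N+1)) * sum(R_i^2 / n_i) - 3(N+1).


Step 1: Combine all N = 17 observations and assign midranks.
sorted (value, group, rank): (6,G1,1), (13,G2,2.5), (13,G4,2.5), (14,G3,4), (15,G1,5), (16,G1,6), (17,G3,7), (19,G4,8), (20,G2,9), (21,G2,10), (22,G2,11), (23,G1,12.5), (23,G2,12.5), (25,G1,14.5), (25,G3,14.5), (27,G4,16), (30,G4,17)
Step 2: Sum ranks within each group.
R_1 = 39 (n_1 = 5)
R_2 = 45 (n_2 = 5)
R_3 = 25.5 (n_3 = 3)
R_4 = 43.5 (n_4 = 4)
Step 3: H = 12/(N(N+1)) * sum(R_i^2/n_i) - 3(N+1)
     = 12/(17*18) * (39^2/5 + 45^2/5 + 25.5^2/3 + 43.5^2/4) - 3*18
     = 0.039216 * 1399.01 - 54
     = 0.863235.
Step 4: Ties present; correction factor C = 1 - 18/(17^3 - 17) = 0.996324. Corrected H = 0.863235 / 0.996324 = 0.866421.
Step 5: Under H0, H ~ chi^2(3); p-value = 0.833523.
Step 6: alpha = 0.05. fail to reject H0.

H = 0.8664, df = 3, p = 0.833523, fail to reject H0.


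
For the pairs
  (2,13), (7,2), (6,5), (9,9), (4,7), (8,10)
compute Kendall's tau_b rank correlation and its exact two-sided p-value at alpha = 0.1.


Step 1: Enumerate the 15 unordered pairs (i,j) with i<j and classify each by sign(x_j-x_i) * sign(y_j-y_i).
  (1,2):dx=+5,dy=-11->D; (1,3):dx=+4,dy=-8->D; (1,4):dx=+7,dy=-4->D; (1,5):dx=+2,dy=-6->D
  (1,6):dx=+6,dy=-3->D; (2,3):dx=-1,dy=+3->D; (2,4):dx=+2,dy=+7->C; (2,5):dx=-3,dy=+5->D
  (2,6):dx=+1,dy=+8->C; (3,4):dx=+3,dy=+4->C; (3,5):dx=-2,dy=+2->D; (3,6):dx=+2,dy=+5->C
  (4,5):dx=-5,dy=-2->C; (4,6):dx=-1,dy=+1->D; (5,6):dx=+4,dy=+3->C
Step 2: C = 6, D = 9, total pairs = 15.
Step 3: tau = (C - D)/(n(n-1)/2) = (6 - 9)/15 = -0.200000.
Step 4: Exact two-sided p-value (enumerate n! = 720 permutations of y under H0): p = 0.719444.
Step 5: alpha = 0.1. fail to reject H0.

tau_b = -0.2000 (C=6, D=9), p = 0.719444, fail to reject H0.


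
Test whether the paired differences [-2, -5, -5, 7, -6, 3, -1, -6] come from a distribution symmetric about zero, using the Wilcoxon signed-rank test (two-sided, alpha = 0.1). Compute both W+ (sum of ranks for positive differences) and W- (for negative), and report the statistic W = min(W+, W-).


Step 1: Drop any zero differences (none here) and take |d_i|.
|d| = [2, 5, 5, 7, 6, 3, 1, 6]
Step 2: Midrank |d_i| (ties get averaged ranks).
ranks: |2|->2, |5|->4.5, |5|->4.5, |7|->8, |6|->6.5, |3|->3, |1|->1, |6|->6.5
Step 3: Attach original signs; sum ranks with positive sign and with negative sign.
W+ = 8 + 3 = 11
W- = 2 + 4.5 + 4.5 + 6.5 + 1 + 6.5 = 25
(Check: W+ + W- = 36 should equal n(n+1)/2 = 36.)
Step 4: Test statistic W = min(W+, W-) = 11.
Step 5: Ties in |d|, so use the tie-corrected normal approximation.
        E[W] = n(n+1)/4 = 8*9/4 = 18.
        Tie groups: |d|=5 (t=2), |d|=6 (t=2); sum(t^3 - t) = 12.
        Var[W] = n(n+1)(2n+1)/24 - sum(t^3-t)/48 = 1224/24 - 12/48 = 50.75.
        z = (W - E[W]) / sqrt(Var[W]) = (11 - 18) / 7.1239 = -0.9826.
        Two-sided p = 2*Phi(z) = 0.325801.
Step 6: alpha = 0.1. fail to reject H0.

W+ = 11, W- = 25, W = min = 11, p = 0.325801, fail to reject H0.


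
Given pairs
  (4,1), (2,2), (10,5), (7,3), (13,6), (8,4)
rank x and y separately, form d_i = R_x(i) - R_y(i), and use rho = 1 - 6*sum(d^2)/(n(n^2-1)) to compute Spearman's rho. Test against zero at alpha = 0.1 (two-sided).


Step 1: Rank x and y separately (midranks; no ties here).
rank(x): 4->2, 2->1, 10->5, 7->3, 13->6, 8->4
rank(y): 1->1, 2->2, 5->5, 3->3, 6->6, 4->4
Step 2: d_i = R_x(i) - R_y(i); compute d_i^2.
  (2-1)^2=1, (1-2)^2=1, (5-5)^2=0, (3-3)^2=0, (6-6)^2=0, (4-4)^2=0
sum(d^2) = 2.
Step 3: rho = 1 - 6*2 / (6*(6^2 - 1)) = 1 - 12/210 = 0.942857.
Step 4: Under H0, t = rho * sqrt((n-2)/(1-rho^2)) = 5.6595 ~ t(4).
Step 5: Two-sided p-value from the t-distribution with 4 df = 0.004805.
Step 6: alpha = 0.1. reject H0.

rho = 0.9429, p = 0.004805, reject H0 at alpha = 0.1.


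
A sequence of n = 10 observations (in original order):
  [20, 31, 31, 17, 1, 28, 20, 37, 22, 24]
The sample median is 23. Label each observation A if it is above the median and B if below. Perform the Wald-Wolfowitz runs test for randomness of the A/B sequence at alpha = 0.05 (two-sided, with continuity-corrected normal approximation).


Step 1: Compute median = 23; label A = above, B = below.
Labels in order: BAABBABABA  (n_A = 5, n_B = 5)
Step 2: Count runs R = 8.
Step 3: Under H0 (random ordering), E[R] = 2*n_A*n_B/(n_A+n_B) + 1 = 2*5*5/10 + 1 = 6.0000.
        Var[R] = 2*n_A*n_B*(2*n_A*n_B - n_A - n_B) / ((n_A+n_B)^2 * (n_A+n_B-1)) = 2000/900 = 2.2222.
        SD[R] = 1.4907.
Step 4: Continuity-corrected z = (R - 0.5 - E[R]) / SD[R] = (8 - 0.5 - 6.0000) / 1.4907 = 1.0062.
Step 5: Two-sided p-value via normal approximation = 2*(1 - Phi(|z|)) = 0.314305.
Step 6: alpha = 0.05. fail to reject H0.

R = 8, z = 1.0062, p = 0.314305, fail to reject H0.


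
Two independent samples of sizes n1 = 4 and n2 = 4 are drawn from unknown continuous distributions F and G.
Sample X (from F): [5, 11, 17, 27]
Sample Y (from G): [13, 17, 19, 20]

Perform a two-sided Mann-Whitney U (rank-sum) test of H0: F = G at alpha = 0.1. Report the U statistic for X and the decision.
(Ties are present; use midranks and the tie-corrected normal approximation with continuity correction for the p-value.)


Step 1: Combine and sort all 8 observations; assign midranks.
sorted (value, group): (5,X), (11,X), (13,Y), (17,X), (17,Y), (19,Y), (20,Y), (27,X)
ranks: 5->1, 11->2, 13->3, 17->4.5, 17->4.5, 19->6, 20->7, 27->8
Step 2: Rank sum for X: R1 = 1 + 2 + 4.5 + 8 = 15.5.
Step 3: U_X = R1 - n1(n1+1)/2 = 15.5 - 4*5/2 = 15.5 - 10 = 5.5.
       U_Y = n1*n2 - U_X = 16 - 5.5 = 10.5.
Step 4: Ties are present, so use the tie-corrected normal approximation (with continuity correction) for the p-value.
Step 5: p-value = 0.561363; compare to alpha = 0.1. fail to reject H0.

U_X = 5.5, p = 0.561363, fail to reject H0 at alpha = 0.1.


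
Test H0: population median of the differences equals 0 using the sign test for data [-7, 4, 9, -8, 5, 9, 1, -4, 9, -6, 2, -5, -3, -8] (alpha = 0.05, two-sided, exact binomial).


Step 1: Discard zero differences. Original n = 14; n_eff = number of nonzero differences = 14.
Nonzero differences (with sign): -7, +4, +9, -8, +5, +9, +1, -4, +9, -6, +2, -5, -3, -8
Step 2: Count signs: positive = 7, negative = 7.
Step 3: Under H0: P(positive) = 0.5, so the number of positives S ~ Bin(14, 0.5).
Step 4: Two-sided exact p-value = sum of Bin(14,0.5) probabilities at or below the observed probability = 1.000000.
Step 5: alpha = 0.05. fail to reject H0.

n_eff = 14, pos = 7, neg = 7, p = 1.000000, fail to reject H0.


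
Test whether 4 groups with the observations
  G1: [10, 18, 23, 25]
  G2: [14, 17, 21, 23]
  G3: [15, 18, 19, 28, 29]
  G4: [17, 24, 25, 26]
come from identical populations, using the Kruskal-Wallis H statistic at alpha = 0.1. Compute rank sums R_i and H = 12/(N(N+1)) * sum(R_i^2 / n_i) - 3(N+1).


Step 1: Combine all N = 17 observations and assign midranks.
sorted (value, group, rank): (10,G1,1), (14,G2,2), (15,G3,3), (17,G2,4.5), (17,G4,4.5), (18,G1,6.5), (18,G3,6.5), (19,G3,8), (21,G2,9), (23,G1,10.5), (23,G2,10.5), (24,G4,12), (25,G1,13.5), (25,G4,13.5), (26,G4,15), (28,G3,16), (29,G3,17)
Step 2: Sum ranks within each group.
R_1 = 31.5 (n_1 = 4)
R_2 = 26 (n_2 = 4)
R_3 = 50.5 (n_3 = 5)
R_4 = 45 (n_4 = 4)
Step 3: H = 12/(N(N+1)) * sum(R_i^2/n_i) - 3(N+1)
     = 12/(17*18) * (31.5^2/4 + 26^2/4 + 50.5^2/5 + 45^2/4) - 3*18
     = 0.039216 * 1433.36 - 54
     = 2.210294.
Step 4: Ties present; correction factor C = 1 - 24/(17^3 - 17) = 0.995098. Corrected H = 2.210294 / 0.995098 = 2.221182.
Step 5: Under H0, H ~ chi^2(3); p-value = 0.527788.
Step 6: alpha = 0.1. fail to reject H0.

H = 2.2212, df = 3, p = 0.527788, fail to reject H0.


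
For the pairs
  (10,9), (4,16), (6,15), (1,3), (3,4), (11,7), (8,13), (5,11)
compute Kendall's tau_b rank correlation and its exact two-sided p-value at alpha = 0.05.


Step 1: Enumerate the 28 unordered pairs (i,j) with i<j and classify each by sign(x_j-x_i) * sign(y_j-y_i).
  (1,2):dx=-6,dy=+7->D; (1,3):dx=-4,dy=+6->D; (1,4):dx=-9,dy=-6->C; (1,5):dx=-7,dy=-5->C
  (1,6):dx=+1,dy=-2->D; (1,7):dx=-2,dy=+4->D; (1,8):dx=-5,dy=+2->D; (2,3):dx=+2,dy=-1->D
  (2,4):dx=-3,dy=-13->C; (2,5):dx=-1,dy=-12->C; (2,6):dx=+7,dy=-9->D; (2,7):dx=+4,dy=-3->D
  (2,8):dx=+1,dy=-5->D; (3,4):dx=-5,dy=-12->C; (3,5):dx=-3,dy=-11->C; (3,6):dx=+5,dy=-8->D
  (3,7):dx=+2,dy=-2->D; (3,8):dx=-1,dy=-4->C; (4,5):dx=+2,dy=+1->C; (4,6):dx=+10,dy=+4->C
  (4,7):dx=+7,dy=+10->C; (4,8):dx=+4,dy=+8->C; (5,6):dx=+8,dy=+3->C; (5,7):dx=+5,dy=+9->C
  (5,8):dx=+2,dy=+7->C; (6,7):dx=-3,dy=+6->D; (6,8):dx=-6,dy=+4->D; (7,8):dx=-3,dy=-2->C
Step 2: C = 15, D = 13, total pairs = 28.
Step 3: tau = (C - D)/(n(n-1)/2) = (15 - 13)/28 = 0.071429.
Step 4: Exact two-sided p-value (enumerate n! = 40320 permutations of y under H0): p = 0.904861.
Step 5: alpha = 0.05. fail to reject H0.

tau_b = 0.0714 (C=15, D=13), p = 0.904861, fail to reject H0.


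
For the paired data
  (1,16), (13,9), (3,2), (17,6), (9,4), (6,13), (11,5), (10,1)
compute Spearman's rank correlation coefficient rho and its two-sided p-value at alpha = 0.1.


Step 1: Rank x and y separately (midranks; no ties here).
rank(x): 1->1, 13->7, 3->2, 17->8, 9->4, 6->3, 11->6, 10->5
rank(y): 16->8, 9->6, 2->2, 6->5, 4->3, 13->7, 5->4, 1->1
Step 2: d_i = R_x(i) - R_y(i); compute d_i^2.
  (1-8)^2=49, (7-6)^2=1, (2-2)^2=0, (8-5)^2=9, (4-3)^2=1, (3-7)^2=16, (6-4)^2=4, (5-1)^2=16
sum(d^2) = 96.
Step 3: rho = 1 - 6*96 / (8*(8^2 - 1)) = 1 - 576/504 = -0.142857.
Step 4: Under H0, t = rho * sqrt((n-2)/(1-rho^2)) = -0.3536 ~ t(6).
Step 5: Two-sided p-value from the t-distribution with 6 df = 0.735765.
Step 6: alpha = 0.1. fail to reject H0.

rho = -0.1429, p = 0.735765, fail to reject H0 at alpha = 0.1.


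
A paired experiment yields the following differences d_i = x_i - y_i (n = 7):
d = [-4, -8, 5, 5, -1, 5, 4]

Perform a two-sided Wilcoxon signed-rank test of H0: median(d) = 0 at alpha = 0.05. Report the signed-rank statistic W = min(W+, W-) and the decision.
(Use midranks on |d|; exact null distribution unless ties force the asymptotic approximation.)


Step 1: Drop any zero differences (none here) and take |d_i|.
|d| = [4, 8, 5, 5, 1, 5, 4]
Step 2: Midrank |d_i| (ties get averaged ranks).
ranks: |4|->2.5, |8|->7, |5|->5, |5|->5, |1|->1, |5|->5, |4|->2.5
Step 3: Attach original signs; sum ranks with positive sign and with negative sign.
W+ = 5 + 5 + 5 + 2.5 = 17.5
W- = 2.5 + 7 + 1 = 10.5
(Check: W+ + W- = 28 should equal n(n+1)/2 = 28.)
Step 4: Test statistic W = min(W+, W-) = 10.5.
Step 5: Ties in |d|, so use the tie-corrected normal approximation.
        E[W] = n(n+1)/4 = 7*8/4 = 14.
        Tie groups: |d|=4 (t=2), |d|=5 (t=3); sum(t^3 - t) = 30.
        Var[W] = n(n+1)(2n+1)/24 - sum(t^3-t)/48 = 840/24 - 30/48 = 34.375.
        z = (W - E[W]) / sqrt(Var[W]) = (10.5 - 14) / 5.8630 = -0.5970.
        Two-sided p = 2*Phi(z) = 0.550533.
Step 6: alpha = 0.05. fail to reject H0.

W+ = 17.5, W- = 10.5, W = min = 10.5, p = 0.550533, fail to reject H0.


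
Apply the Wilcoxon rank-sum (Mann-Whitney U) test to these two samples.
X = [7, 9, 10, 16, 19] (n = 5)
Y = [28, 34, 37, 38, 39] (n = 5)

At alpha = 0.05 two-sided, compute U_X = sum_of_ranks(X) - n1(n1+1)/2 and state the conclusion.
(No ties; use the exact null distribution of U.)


Step 1: Combine and sort all 10 observations; assign midranks.
sorted (value, group): (7,X), (9,X), (10,X), (16,X), (19,X), (28,Y), (34,Y), (37,Y), (38,Y), (39,Y)
ranks: 7->1, 9->2, 10->3, 16->4, 19->5, 28->6, 34->7, 37->8, 38->9, 39->10
Step 2: Rank sum for X: R1 = 1 + 2 + 3 + 4 + 5 = 15.
Step 3: U_X = R1 - n1(n1+1)/2 = 15 - 5*6/2 = 15 - 15 = 0.
       U_Y = n1*n2 - U_X = 25 - 0 = 25.
Step 4: No ties, so the exact null distribution of U (based on enumerating the C(10,5) = 252 equally likely rank assignments) gives the two-sided p-value.
Step 5: p-value = 0.007937; compare to alpha = 0.05. reject H0.

U_X = 0, p = 0.007937, reject H0 at alpha = 0.05.


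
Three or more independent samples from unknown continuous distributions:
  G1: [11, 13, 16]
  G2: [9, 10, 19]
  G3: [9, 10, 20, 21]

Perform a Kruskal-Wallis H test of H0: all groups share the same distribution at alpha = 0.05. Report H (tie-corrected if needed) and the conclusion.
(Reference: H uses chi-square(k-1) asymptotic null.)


Step 1: Combine all N = 10 observations and assign midranks.
sorted (value, group, rank): (9,G2,1.5), (9,G3,1.5), (10,G2,3.5), (10,G3,3.5), (11,G1,5), (13,G1,6), (16,G1,7), (19,G2,8), (20,G3,9), (21,G3,10)
Step 2: Sum ranks within each group.
R_1 = 18 (n_1 = 3)
R_2 = 13 (n_2 = 3)
R_3 = 24 (n_3 = 4)
Step 3: H = 12/(N(N+1)) * sum(R_i^2/n_i) - 3(N+1)
     = 12/(10*11) * (18^2/3 + 13^2/3 + 24^2/4) - 3*11
     = 0.109091 * 308.333 - 33
     = 0.636364.
Step 4: Ties present; correction factor C = 1 - 12/(10^3 - 10) = 0.987879. Corrected H = 0.636364 / 0.987879 = 0.644172.
Step 5: Under H0, H ~ chi^2(2); p-value = 0.724636.
Step 6: alpha = 0.05. fail to reject H0.

H = 0.6442, df = 2, p = 0.724636, fail to reject H0.


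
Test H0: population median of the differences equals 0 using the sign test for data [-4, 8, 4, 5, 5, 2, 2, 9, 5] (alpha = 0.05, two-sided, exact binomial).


Step 1: Discard zero differences. Original n = 9; n_eff = number of nonzero differences = 9.
Nonzero differences (with sign): -4, +8, +4, +5, +5, +2, +2, +9, +5
Step 2: Count signs: positive = 8, negative = 1.
Step 3: Under H0: P(positive) = 0.5, so the number of positives S ~ Bin(9, 0.5).
Step 4: Two-sided exact p-value = sum of Bin(9,0.5) probabilities at or below the observed probability = 0.039062.
Step 5: alpha = 0.05. reject H0.

n_eff = 9, pos = 8, neg = 1, p = 0.039062, reject H0.


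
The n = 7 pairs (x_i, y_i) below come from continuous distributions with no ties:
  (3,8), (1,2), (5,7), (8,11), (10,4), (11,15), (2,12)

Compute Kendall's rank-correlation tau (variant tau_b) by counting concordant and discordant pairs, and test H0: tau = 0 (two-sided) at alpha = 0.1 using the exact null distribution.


Step 1: Enumerate the 21 unordered pairs (i,j) with i<j and classify each by sign(x_j-x_i) * sign(y_j-y_i).
  (1,2):dx=-2,dy=-6->C; (1,3):dx=+2,dy=-1->D; (1,4):dx=+5,dy=+3->C; (1,5):dx=+7,dy=-4->D
  (1,6):dx=+8,dy=+7->C; (1,7):dx=-1,dy=+4->D; (2,3):dx=+4,dy=+5->C; (2,4):dx=+7,dy=+9->C
  (2,5):dx=+9,dy=+2->C; (2,6):dx=+10,dy=+13->C; (2,7):dx=+1,dy=+10->C; (3,4):dx=+3,dy=+4->C
  (3,5):dx=+5,dy=-3->D; (3,6):dx=+6,dy=+8->C; (3,7):dx=-3,dy=+5->D; (4,5):dx=+2,dy=-7->D
  (4,6):dx=+3,dy=+4->C; (4,7):dx=-6,dy=+1->D; (5,6):dx=+1,dy=+11->C; (5,7):dx=-8,dy=+8->D
  (6,7):dx=-9,dy=-3->C
Step 2: C = 13, D = 8, total pairs = 21.
Step 3: tau = (C - D)/(n(n-1)/2) = (13 - 8)/21 = 0.238095.
Step 4: Exact two-sided p-value (enumerate n! = 5040 permutations of y under H0): p = 0.561905.
Step 5: alpha = 0.1. fail to reject H0.

tau_b = 0.2381 (C=13, D=8), p = 0.561905, fail to reject H0.


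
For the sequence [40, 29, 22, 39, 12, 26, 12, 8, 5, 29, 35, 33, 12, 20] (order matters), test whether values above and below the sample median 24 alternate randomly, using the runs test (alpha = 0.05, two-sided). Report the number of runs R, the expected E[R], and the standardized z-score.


Step 1: Compute median = 24; label A = above, B = below.
Labels in order: AABABABBBAAABB  (n_A = 7, n_B = 7)
Step 2: Count runs R = 8.
Step 3: Under H0 (random ordering), E[R] = 2*n_A*n_B/(n_A+n_B) + 1 = 2*7*7/14 + 1 = 8.0000.
        Var[R] = 2*n_A*n_B*(2*n_A*n_B - n_A - n_B) / ((n_A+n_B)^2 * (n_A+n_B-1)) = 8232/2548 = 3.2308.
        SD[R] = 1.7974.
Step 4: R = E[R], so z = 0 with no continuity correction.
Step 5: Two-sided p-value via normal approximation = 2*(1 - Phi(|z|)) = 1.000000.
Step 6: alpha = 0.05. fail to reject H0.

R = 8, z = 0.0000, p = 1.000000, fail to reject H0.


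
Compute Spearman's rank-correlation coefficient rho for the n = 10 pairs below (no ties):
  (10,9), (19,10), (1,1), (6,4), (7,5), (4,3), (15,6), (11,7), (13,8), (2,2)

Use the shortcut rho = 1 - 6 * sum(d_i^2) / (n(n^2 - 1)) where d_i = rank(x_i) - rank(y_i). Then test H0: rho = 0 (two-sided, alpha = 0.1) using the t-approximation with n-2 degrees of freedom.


Step 1: Rank x and y separately (midranks; no ties here).
rank(x): 10->6, 19->10, 1->1, 6->4, 7->5, 4->3, 15->9, 11->7, 13->8, 2->2
rank(y): 9->9, 10->10, 1->1, 4->4, 5->5, 3->3, 6->6, 7->7, 8->8, 2->2
Step 2: d_i = R_x(i) - R_y(i); compute d_i^2.
  (6-9)^2=9, (10-10)^2=0, (1-1)^2=0, (4-4)^2=0, (5-5)^2=0, (3-3)^2=0, (9-6)^2=9, (7-7)^2=0, (8-8)^2=0, (2-2)^2=0
sum(d^2) = 18.
Step 3: rho = 1 - 6*18 / (10*(10^2 - 1)) = 1 - 108/990 = 0.890909.
Step 4: Under H0, t = rho * sqrt((n-2)/(1-rho^2)) = 5.5482 ~ t(8).
Step 5: Two-sided p-value from the t-distribution with 8 df = 0.000542.
Step 6: alpha = 0.1. reject H0.

rho = 0.8909, p = 0.000542, reject H0 at alpha = 0.1.


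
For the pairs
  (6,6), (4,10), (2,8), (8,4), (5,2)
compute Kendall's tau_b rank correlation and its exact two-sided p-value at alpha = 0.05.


Step 1: Enumerate the 10 unordered pairs (i,j) with i<j and classify each by sign(x_j-x_i) * sign(y_j-y_i).
  (1,2):dx=-2,dy=+4->D; (1,3):dx=-4,dy=+2->D; (1,4):dx=+2,dy=-2->D; (1,5):dx=-1,dy=-4->C
  (2,3):dx=-2,dy=-2->C; (2,4):dx=+4,dy=-6->D; (2,5):dx=+1,dy=-8->D; (3,4):dx=+6,dy=-4->D
  (3,5):dx=+3,dy=-6->D; (4,5):dx=-3,dy=-2->C
Step 2: C = 3, D = 7, total pairs = 10.
Step 3: tau = (C - D)/(n(n-1)/2) = (3 - 7)/10 = -0.400000.
Step 4: Exact two-sided p-value (enumerate n! = 120 permutations of y under H0): p = 0.483333.
Step 5: alpha = 0.05. fail to reject H0.

tau_b = -0.4000 (C=3, D=7), p = 0.483333, fail to reject H0.
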